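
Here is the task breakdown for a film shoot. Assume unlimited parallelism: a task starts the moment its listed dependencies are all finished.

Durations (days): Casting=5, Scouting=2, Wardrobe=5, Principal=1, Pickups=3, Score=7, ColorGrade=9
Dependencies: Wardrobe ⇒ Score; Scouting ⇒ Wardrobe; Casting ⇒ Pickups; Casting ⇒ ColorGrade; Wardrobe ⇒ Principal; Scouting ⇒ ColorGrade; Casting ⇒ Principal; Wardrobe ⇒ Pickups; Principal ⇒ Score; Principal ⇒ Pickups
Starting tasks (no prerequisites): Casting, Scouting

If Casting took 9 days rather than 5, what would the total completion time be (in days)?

18

Critical path before the change: Scouting→Wardrobe→Principal→Score = 2+5+1+7 = 15 giving 15 days.
Casting is off the critical path — its longest chain is 14 days, giving 1 of slack.
New critical path: Casting→ColorGrade = 9+9 = 18 ⇒ 18 days.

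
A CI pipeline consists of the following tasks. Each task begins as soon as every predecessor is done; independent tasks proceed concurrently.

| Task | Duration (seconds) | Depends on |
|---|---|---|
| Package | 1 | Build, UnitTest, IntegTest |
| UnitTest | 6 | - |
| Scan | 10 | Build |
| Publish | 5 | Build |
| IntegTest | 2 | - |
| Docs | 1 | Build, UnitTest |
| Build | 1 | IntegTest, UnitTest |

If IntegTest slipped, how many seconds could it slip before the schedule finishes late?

The longest chain is UnitTest→Build→Scan = 6+1+10 = 17; overall finish 17 seconds.
Longest path through IntegTest: 13 seconds (earliest finish 2, latest finish 6).
So IntegTest can slip 6 − 2 = 4 seconds.

4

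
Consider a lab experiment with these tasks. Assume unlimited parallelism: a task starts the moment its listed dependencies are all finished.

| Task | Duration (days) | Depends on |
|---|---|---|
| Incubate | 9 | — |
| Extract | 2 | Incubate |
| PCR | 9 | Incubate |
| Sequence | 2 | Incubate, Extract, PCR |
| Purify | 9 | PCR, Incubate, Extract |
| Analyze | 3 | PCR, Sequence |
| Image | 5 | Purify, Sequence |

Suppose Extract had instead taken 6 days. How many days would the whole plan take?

Baseline: Incubate→PCR→Purify→Image = 9+9+9+5 = 32 → 32 days.
The longest path through Extract is only 25 days, so Extract has float 7.
The critical path is still Incubate→PCR→Purify→Image; finish is now 32 days.

32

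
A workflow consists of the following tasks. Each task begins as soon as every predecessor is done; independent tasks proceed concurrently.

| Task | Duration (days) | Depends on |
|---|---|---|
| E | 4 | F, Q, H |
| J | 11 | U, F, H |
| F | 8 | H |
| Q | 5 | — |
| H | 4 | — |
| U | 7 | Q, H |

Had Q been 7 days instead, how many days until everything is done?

25

Baseline: Q→U→J = 5+7+11 = 23 → 23 days.
Q is on the critical path; changing it to 7 makes that path 25 days.
That remains the longest chain; total 25 days.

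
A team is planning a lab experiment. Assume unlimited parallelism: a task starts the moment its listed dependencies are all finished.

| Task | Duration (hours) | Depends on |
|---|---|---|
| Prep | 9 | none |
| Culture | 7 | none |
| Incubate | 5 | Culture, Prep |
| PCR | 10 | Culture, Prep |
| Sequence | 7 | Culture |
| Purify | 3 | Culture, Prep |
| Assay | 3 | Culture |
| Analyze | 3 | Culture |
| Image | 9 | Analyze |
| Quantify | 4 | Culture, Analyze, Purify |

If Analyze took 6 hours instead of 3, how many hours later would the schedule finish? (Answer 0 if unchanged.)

Critical path before the change: Culture→Analyze→Image = 7+3+9 = 19 giving 19 hours.
Since Analyze is critical, the +3 change carries straight to that chain (now 22 hours).
That remains the longest chain; total 22 hours.
Change in finish: 22 − 19 = +3 hours.

3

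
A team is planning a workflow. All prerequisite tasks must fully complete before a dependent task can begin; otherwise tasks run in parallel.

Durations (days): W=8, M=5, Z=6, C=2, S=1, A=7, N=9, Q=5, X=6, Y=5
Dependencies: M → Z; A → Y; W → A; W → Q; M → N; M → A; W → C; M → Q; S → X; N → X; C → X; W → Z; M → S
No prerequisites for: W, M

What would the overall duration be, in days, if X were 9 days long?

23

Baseline: M→N→X = 5+9+6 = 20 → 20 days.
Since X is critical, the +3 change carries straight to that chain (now 23 days).
The critical path is still M→N→X; finish is now 23 days.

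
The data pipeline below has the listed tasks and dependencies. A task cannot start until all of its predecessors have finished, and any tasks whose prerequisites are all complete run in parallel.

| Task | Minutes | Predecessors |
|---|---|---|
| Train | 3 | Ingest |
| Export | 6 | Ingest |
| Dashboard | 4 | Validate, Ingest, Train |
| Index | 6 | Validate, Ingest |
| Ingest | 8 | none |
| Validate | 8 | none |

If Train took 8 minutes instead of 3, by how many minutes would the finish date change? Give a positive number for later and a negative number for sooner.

5

Baseline: Ingest→Train→Dashboard = 8+3+4 = 15 → 15 minutes.
Train lies on that path, so at 8 minutes the path becomes 20 minutes.
The critical path is still Ingest→Train→Dashboard; finish is now 20 minutes.
Change in finish: 20 − 15 = +5 minutes.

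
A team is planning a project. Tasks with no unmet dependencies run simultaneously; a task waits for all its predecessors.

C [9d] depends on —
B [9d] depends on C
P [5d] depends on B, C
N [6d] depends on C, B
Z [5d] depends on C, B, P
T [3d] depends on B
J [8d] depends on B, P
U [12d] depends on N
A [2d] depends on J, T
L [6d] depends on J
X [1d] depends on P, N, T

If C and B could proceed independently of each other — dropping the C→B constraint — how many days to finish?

Original critical path: C→B→P→J→L = 9+9+5+8+6 = 37 ⇒ 37 days.
Without C→B, B's earliest start moves from 9 to 0.
The longest chain is now C→P→J→L = 9+5+8+6 = 28, so the project takes 28 days.

28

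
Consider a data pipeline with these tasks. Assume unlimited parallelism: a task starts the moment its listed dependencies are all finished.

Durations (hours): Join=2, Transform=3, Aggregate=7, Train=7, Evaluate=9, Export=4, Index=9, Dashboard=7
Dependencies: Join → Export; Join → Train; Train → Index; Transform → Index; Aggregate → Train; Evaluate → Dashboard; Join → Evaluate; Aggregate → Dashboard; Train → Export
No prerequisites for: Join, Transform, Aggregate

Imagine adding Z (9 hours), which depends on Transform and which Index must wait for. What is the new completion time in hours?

Originally the job takes 23 hours.
With Z inserted, Index now waits for max(Train, Transform, Z).
New critical path: Aggregate→Train→Index = 7+7+9 = 23 ⇒ 23 hours.

23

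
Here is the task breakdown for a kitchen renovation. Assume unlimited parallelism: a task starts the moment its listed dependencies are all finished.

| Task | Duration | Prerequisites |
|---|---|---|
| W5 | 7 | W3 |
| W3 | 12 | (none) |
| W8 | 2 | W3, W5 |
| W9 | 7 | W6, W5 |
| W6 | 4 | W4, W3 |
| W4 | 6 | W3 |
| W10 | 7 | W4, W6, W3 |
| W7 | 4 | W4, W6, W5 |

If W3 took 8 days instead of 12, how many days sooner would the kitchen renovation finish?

The binding path is W3→W4→W6→W9 = 12+6+4+7 = 29; finish at 29 days.
W3 lies on that path, so at 8 days the path becomes 25 days.
The critical path is still W3→W4→W6→W9; finish is now 25 days.
Change in finish: 25 − 29 = -4 days.

4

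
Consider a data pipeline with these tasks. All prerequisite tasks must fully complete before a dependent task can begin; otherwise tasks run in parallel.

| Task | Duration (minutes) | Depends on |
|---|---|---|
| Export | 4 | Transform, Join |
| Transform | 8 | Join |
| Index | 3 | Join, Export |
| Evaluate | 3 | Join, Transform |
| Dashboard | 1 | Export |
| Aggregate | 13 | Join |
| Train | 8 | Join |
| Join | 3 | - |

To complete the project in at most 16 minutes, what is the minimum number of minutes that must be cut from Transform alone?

2

Current finish: 18 minutes; target: 16.
Transform is on every critical path, so each minute cut from Transform cuts the finish by one (this holds down to a finish of 16).
Need 18 − 16 = 2 minutes off Transform → Transform becomes 6 minutes, finish becomes 16.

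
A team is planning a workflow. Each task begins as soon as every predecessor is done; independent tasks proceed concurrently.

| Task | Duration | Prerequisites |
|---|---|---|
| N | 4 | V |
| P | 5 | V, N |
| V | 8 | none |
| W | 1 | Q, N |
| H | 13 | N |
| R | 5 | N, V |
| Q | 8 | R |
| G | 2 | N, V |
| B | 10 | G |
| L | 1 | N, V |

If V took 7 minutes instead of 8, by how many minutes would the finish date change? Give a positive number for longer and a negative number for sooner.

-1

Baseline: V→N→R→Q→W = 8+4+5+8+1 = 26 → 26 minutes.
Since V is critical, the -1 change carries straight to that chain (now 25 minutes).
That remains the longest chain; total 25 minutes.
Change in finish: 25 − 26 = -1 minutes.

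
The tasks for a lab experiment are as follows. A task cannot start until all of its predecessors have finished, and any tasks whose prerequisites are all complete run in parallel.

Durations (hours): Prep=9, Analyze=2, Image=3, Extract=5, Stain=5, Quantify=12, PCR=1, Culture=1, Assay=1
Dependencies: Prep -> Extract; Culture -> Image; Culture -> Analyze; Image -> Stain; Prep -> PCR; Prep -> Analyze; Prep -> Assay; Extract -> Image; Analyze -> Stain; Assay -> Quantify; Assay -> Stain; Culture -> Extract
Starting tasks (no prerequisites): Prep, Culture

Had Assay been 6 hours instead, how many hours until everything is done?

27

The binding path is Prep→Assay→Quantify = 9+1+12 = 22; finish at 22 hours.
Assay lies on that path, so at 6 hours the path becomes 27 hours.
The critical path is still Prep→Assay→Quantify; finish is now 27 hours.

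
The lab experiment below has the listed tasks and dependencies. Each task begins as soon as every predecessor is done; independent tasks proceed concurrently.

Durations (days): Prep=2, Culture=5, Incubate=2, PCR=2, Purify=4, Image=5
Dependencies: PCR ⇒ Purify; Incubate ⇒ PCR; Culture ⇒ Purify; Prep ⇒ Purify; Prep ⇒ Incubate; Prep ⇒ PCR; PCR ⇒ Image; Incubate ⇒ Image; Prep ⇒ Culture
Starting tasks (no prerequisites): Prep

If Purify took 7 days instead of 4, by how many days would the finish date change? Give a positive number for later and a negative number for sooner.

Critical path before the change: Prep→Culture→Purify = 2+5+4 = 11 giving 11 days.
Purify lies on that path, so at 7 days the path becomes 14 days.
No other chain overtakes it, so the finish is 14 days.
Change in finish: 14 − 11 = +3 days.

3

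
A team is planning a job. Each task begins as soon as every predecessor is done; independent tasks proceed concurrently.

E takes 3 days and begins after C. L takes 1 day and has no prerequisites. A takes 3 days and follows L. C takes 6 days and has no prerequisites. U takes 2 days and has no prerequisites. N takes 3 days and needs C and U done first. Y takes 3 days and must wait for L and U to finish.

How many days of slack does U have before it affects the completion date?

4

Critical path: C→E = 6+3 = 9, so the finish is 9 days.
U finishes as early as 2 and must finish by 6.
Float = 9 − 5 = 4.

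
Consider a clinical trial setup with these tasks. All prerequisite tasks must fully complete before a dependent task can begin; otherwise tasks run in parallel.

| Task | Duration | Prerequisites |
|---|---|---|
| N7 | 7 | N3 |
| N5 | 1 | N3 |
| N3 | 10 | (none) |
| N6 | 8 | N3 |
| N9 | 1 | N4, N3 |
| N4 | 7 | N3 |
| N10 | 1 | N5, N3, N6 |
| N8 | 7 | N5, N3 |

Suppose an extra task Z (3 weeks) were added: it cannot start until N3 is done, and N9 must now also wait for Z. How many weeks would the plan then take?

Originally the plan takes 19 weeks.
With Z inserted, N9 now waits for max(N4, N3, Z).
New critical path: N3→N6→N10 = 10+8+1 = 19 ⇒ 19 weeks.

19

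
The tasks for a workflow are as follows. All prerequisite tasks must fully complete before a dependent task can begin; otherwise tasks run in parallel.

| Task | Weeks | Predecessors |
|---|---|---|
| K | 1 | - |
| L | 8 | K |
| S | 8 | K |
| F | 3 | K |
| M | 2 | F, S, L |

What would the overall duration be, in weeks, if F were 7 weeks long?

As given, the longest chain is K→L→M = 1+8+2 = 11, so the finish is 11 weeks.
F is off the critical path — its longest chain is 6 weeks, giving 5 of slack.
The critical path is still K→L→M; finish is now 11 weeks.

11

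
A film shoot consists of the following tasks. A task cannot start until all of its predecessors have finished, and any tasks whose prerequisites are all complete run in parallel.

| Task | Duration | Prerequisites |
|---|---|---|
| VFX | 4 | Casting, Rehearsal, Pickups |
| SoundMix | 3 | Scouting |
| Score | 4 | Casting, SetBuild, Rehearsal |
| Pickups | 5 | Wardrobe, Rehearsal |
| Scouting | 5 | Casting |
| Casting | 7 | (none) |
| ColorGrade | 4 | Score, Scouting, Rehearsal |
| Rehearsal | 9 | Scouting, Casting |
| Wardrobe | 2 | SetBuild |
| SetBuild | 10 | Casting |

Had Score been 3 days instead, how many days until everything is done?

30

Baseline: Casting→Scouting→Rehearsal→Pickups→VFX = 7+5+9+5+4 = 30 → 30 days.
Score is off the critical path — its longest chain is 29 days, giving 1 of slack.
No other chain overtakes it, so the finish is 30 days.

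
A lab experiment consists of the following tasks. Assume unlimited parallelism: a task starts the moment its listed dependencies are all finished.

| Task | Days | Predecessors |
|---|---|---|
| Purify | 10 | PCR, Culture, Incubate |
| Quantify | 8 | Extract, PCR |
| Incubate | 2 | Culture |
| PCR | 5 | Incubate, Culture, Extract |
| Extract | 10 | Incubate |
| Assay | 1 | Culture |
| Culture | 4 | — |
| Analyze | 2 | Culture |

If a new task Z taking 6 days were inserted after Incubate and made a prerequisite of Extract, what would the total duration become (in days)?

Originally the project takes 31 days.
With Z inserted, Extract now waits for max(Incubate, Z).
New critical path: Culture→Incubate→Z→Extract→PCR→Purify = 4+2+6+10+5+10 = 37 ⇒ 37 days.

37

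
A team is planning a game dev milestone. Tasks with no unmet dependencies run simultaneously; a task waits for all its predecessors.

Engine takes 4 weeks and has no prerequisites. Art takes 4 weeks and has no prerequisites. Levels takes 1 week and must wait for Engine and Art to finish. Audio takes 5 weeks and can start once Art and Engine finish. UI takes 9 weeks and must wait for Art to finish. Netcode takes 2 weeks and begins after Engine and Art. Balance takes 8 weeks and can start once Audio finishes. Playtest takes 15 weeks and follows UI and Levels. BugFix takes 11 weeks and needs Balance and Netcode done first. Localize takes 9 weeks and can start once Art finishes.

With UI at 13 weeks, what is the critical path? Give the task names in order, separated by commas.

Art, UI, Playtest

As given, the longest chain is Art→UI→Playtest = 4+9+15 = 28, so the finish is 28 weeks.
UI is on the critical path; changing it to 13 makes that path 32 weeks.
The critical path is still Art→UI→Playtest; finish is now 32 weeks.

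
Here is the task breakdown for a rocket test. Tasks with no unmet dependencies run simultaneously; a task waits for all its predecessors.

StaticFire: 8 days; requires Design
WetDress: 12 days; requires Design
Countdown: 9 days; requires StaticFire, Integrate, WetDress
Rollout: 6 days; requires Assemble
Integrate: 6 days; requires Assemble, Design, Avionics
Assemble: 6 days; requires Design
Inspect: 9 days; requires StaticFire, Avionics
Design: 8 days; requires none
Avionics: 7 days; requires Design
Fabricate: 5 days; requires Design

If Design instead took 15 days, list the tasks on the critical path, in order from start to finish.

Design, Avionics, Integrate, Countdown

As given, the longest chain is Design→Avionics→Integrate→Countdown = 8+7+6+9 = 30, so the finish is 30 days.
Design is on the critical path; changing it to 15 makes that path 37 days.
That remains the longest chain; total 37 days.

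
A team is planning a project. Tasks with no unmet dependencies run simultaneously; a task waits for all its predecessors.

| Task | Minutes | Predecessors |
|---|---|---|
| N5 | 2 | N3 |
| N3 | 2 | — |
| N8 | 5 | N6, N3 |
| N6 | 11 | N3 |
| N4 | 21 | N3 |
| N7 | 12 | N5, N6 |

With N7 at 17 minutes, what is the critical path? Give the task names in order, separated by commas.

As given, the longest chain is N3→N6→N7 = 2+11+12 = 25, so the finish is 25 minutes.
N7 lies on that path, so at 17 minutes the path becomes 30 minutes.
No other chain overtakes it, so the finish is 30 minutes.

N3, N6, N7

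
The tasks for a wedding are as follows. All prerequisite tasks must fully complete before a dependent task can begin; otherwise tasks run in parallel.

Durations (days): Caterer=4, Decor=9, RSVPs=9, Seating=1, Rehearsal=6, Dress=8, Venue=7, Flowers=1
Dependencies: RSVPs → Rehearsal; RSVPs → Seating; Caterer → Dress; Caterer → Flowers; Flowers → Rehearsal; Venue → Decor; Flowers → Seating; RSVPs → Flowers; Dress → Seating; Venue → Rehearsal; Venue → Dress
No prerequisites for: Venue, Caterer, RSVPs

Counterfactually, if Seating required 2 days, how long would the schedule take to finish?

17

Critical path before the change: Venue→Dress→Seating = 7+8+1 = 16 giving 16 days.
Since Seating is critical, the +1 change carries straight to that chain (now 17 days).
No other chain overtakes it, so the finish is 17 days.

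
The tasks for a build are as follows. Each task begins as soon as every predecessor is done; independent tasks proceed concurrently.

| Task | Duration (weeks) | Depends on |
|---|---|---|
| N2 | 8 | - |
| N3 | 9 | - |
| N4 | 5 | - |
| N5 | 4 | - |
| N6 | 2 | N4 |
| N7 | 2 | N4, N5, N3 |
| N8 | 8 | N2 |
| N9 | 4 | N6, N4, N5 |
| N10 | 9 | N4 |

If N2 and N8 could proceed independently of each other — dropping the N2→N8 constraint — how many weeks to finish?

14

Original critical path: N2→N8 = 8+8 = 16 ⇒ 16 weeks.
Without N2→N8, N8's earliest start moves from 8 to 0.
New critical path: N4→N10 = 5+9 = 14 ⇒ 14 weeks.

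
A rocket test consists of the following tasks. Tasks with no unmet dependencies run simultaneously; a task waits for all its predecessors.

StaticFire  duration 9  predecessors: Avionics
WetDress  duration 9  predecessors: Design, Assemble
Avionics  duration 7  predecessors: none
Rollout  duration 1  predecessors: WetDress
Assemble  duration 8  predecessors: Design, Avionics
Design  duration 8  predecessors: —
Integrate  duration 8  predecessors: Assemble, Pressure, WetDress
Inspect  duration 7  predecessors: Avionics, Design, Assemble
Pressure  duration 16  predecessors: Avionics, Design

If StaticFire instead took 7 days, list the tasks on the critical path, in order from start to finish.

Actual critical path: Design→Assemble→WetDress→Integrate = 8+8+9+8 = 33 ⇒ 33 days.
StaticFire is off the critical path — its longest chain is 16 days, giving 17 of slack.
No other chain overtakes it, so the finish is 33 days.

Design, Assemble, WetDress, Integrate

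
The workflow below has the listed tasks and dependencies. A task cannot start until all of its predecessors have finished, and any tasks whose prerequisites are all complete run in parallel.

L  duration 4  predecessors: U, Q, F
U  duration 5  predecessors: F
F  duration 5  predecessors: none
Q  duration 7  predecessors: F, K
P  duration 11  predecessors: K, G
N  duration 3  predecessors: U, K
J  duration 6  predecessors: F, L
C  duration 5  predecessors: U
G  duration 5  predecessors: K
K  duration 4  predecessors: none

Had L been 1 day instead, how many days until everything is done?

20

Baseline: F→Q→L→J = 5+7+4+6 = 22 → 22 days.
L lies on that path, so at 1 day the path becomes 19 days.
The binding chain switches to K→G→P = 4+5+11 = 20; finish 20 days.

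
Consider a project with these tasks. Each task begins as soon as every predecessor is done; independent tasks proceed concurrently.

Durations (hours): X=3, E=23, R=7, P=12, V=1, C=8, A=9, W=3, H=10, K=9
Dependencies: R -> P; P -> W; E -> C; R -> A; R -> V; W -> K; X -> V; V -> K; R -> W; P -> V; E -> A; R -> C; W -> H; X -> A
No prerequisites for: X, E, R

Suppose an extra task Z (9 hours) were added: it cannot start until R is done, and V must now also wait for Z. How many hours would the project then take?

Originally the project takes 32 hours.
With Z inserted, V now waits for max(P, X, R, Z).
New critical path: E→A = 23+9 = 32 ⇒ 32 hours.

32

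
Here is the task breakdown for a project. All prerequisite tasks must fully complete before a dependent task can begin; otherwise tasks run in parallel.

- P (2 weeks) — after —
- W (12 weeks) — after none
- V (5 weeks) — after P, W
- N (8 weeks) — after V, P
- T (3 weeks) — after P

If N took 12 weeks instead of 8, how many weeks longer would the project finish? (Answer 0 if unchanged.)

Critical path before the change: W→V→N = 12+5+8 = 25 giving 25 weeks.
Since N is critical, the +4 change carries straight to that chain (now 29 weeks).
No other chain overtakes it, so the finish is 29 weeks.
Change in finish: 29 − 25 = +4 weeks.

4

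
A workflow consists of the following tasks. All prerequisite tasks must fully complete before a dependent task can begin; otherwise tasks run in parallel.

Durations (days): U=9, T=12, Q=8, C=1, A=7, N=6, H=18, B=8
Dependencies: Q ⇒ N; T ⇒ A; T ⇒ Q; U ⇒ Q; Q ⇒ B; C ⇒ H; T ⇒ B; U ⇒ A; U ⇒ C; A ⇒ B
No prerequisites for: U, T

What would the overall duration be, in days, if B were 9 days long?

29

Actual critical path: T→Q→B = 12+8+8 = 28 ⇒ 28 days.
B lies on that path, so at 9 days the path becomes 29 days.
That remains the longest chain; total 29 days.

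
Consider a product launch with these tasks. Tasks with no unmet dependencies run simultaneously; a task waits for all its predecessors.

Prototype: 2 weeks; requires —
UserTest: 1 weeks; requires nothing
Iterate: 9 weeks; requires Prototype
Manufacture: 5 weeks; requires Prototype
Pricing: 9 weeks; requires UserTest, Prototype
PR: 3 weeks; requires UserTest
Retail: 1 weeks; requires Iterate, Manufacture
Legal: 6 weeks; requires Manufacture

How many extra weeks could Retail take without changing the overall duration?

1

Critical path: Prototype→Manufacture→Legal = 2+5+6 = 13, so the finish is 13 weeks.
Longest path through Retail: 12 weeks (earliest finish 12, latest finish 13).
Float = 13 − 12 = 1.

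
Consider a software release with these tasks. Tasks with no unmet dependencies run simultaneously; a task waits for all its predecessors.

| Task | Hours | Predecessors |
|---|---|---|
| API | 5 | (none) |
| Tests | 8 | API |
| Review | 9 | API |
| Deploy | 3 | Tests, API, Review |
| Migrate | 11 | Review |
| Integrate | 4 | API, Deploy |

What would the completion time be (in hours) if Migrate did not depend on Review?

21

With the dependency in place, API→Review→Migrate = 5+9+11 = 25 sets the finish at 25 hours.
Without Review→Migrate, Migrate's earliest start moves from 14 to 0.
New critical path: API→Review→Deploy→Integrate = 5+9+3+4 = 21 ⇒ 21 hours.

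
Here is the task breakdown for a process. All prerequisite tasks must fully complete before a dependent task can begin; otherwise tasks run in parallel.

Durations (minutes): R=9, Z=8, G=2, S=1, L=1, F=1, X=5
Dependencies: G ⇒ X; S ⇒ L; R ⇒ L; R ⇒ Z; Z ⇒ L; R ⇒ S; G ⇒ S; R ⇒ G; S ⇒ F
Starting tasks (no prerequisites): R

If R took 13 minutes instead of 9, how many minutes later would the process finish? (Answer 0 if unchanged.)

Critical path before the change: R→Z→L = 9+8+1 = 18 giving 18 minutes.
R is on the critical path; changing it to 13 makes that path 22 minutes.
No other chain overtakes it, so the finish is 22 minutes.
Change in finish: 22 − 18 = +4 minutes.

4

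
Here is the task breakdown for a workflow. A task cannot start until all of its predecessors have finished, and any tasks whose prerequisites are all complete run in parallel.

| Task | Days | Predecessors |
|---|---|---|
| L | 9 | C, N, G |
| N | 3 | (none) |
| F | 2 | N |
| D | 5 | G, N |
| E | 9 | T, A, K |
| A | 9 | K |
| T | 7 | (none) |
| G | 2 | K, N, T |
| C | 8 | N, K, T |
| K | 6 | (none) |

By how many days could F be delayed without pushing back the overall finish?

19

K→A→E = 6+9+9 = 24 sets the makespan at 24 days.
F finishes as early as 5 and must finish by 24.
So F can slip 24 − 5 = 19 days.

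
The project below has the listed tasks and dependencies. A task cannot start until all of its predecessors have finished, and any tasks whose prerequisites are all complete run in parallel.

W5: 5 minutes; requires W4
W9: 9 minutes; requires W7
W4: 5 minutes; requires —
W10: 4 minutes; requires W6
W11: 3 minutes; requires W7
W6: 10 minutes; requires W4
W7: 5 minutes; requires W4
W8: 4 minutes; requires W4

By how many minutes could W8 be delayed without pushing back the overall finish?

Critical path: W4→W6→W10 = 5+10+4 = 19, so the finish is 19 minutes.
Longest path through W8: 9 minutes (earliest finish 9, latest finish 19).
Slack of W8 = 15 − 5 = 10 minutes.

10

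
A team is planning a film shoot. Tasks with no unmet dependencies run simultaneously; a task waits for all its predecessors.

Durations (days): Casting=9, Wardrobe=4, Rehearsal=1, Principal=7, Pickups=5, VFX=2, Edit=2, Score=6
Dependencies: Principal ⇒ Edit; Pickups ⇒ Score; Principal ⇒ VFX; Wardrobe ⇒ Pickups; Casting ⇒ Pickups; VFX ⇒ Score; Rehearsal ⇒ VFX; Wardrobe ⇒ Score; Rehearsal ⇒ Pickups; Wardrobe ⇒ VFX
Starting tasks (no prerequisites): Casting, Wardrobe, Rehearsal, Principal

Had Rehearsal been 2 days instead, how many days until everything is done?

20

Baseline: Casting→Pickups→Score = 9+5+6 = 20 → 20 days.
Rehearsal has 8 days of float (longest path through it is 12).
That remains the longest chain; total 20 days.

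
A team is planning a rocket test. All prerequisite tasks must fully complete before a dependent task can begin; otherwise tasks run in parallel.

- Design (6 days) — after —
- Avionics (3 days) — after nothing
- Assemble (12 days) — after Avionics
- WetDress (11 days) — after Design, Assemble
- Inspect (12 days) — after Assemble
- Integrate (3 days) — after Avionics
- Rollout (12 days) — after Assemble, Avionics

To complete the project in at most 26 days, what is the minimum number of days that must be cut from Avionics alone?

Current finish: 27 days; target: 26.
Avionics is on every critical path, so each day cut from Avionics cuts the finish by one (this holds down to a finish of 25).
Need 27 − 26 = 1 day off Avionics → Avionics becomes 2 days, finish becomes 26.

1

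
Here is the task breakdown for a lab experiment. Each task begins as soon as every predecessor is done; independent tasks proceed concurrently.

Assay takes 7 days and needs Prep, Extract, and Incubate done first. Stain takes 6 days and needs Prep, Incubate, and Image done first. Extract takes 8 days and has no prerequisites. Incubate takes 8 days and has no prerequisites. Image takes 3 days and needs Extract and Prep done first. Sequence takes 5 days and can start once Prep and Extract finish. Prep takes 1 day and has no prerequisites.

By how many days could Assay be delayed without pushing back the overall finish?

Extract→Image→Stain = 8+3+6 = 17 sets the makespan at 17 days.
Assay finishes as early as 15 and must finish by 17.
Float = 17 − 15 = 2.

2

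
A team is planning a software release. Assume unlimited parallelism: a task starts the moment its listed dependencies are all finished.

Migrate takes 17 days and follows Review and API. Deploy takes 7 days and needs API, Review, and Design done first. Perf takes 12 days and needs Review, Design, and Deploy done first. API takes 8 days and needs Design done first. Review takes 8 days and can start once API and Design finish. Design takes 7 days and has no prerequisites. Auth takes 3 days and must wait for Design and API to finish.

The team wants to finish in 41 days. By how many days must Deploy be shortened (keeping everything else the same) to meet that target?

Current finish: 42 days; target: 41.
Deploy is on every critical path, so each day cut from Deploy cuts the finish by one (this holds down to a finish of 40).
Need 42 − 41 = 1 day off Deploy → Deploy becomes 6 days, finish becomes 41.

1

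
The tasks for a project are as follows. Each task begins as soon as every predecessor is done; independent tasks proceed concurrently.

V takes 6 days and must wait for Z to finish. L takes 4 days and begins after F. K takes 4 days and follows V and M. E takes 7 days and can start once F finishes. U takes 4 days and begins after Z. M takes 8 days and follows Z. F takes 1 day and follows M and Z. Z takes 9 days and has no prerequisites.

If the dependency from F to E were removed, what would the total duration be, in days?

22

Before: longest chain Z→M→F→E = 9+8+1+7 = 25, finish 25.
Without F→E, E's earliest start moves from 18 to 0.
After: Z→M→F→L = 9+8+1+4 = 22 → 22 days.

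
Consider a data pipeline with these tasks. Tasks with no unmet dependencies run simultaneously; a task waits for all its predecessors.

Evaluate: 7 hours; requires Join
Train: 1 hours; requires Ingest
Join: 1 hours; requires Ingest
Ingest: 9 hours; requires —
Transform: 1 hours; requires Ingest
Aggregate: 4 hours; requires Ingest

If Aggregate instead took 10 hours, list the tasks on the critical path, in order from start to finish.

Ingest, Aggregate

Baseline: Ingest→Join→Evaluate = 9+1+7 = 17 → 17 hours.
Aggregate has 4 hours of float (longest path through it is 13).
Now Ingest→Aggregate = 9+10 = 19 is longest, so the finish becomes 19 hours.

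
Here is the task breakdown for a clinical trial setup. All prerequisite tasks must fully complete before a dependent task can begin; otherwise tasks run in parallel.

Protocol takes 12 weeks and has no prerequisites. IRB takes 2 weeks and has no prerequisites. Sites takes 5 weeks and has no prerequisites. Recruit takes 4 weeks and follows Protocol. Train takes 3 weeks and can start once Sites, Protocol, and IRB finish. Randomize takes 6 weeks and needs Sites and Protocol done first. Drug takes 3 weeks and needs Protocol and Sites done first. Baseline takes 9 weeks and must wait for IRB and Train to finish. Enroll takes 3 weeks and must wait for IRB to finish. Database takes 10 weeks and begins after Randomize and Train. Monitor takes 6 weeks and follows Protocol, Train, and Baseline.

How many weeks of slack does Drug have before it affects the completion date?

Critical path: Protocol→Train→Baseline→Monitor = 12+3+9+6 = 30, so the finish is 30 weeks.
The longest chain containing Drug totals 15 weeks.
Float = 30 − 15 = 15.

15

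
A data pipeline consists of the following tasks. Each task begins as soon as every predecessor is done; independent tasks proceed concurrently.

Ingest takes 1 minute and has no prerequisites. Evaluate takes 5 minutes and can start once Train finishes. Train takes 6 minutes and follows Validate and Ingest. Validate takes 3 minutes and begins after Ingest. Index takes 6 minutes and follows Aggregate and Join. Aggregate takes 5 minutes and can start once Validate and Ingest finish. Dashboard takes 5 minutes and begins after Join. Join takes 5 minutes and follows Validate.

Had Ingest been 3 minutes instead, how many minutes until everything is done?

17

As given, the longest chain is Ingest→Validate→Join→Index = 1+3+5+6 = 15, so the finish is 15 minutes.
Ingest lies on that path, so at 3 minutes the path becomes 17 minutes.
The critical path is still Ingest→Validate→Join→Index; finish is now 17 minutes.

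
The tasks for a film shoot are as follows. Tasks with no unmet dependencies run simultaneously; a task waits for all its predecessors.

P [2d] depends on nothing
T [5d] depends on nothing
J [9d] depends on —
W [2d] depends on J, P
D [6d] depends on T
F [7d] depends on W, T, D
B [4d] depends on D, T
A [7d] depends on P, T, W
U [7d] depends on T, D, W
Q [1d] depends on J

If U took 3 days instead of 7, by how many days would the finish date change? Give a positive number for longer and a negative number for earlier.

Critical path before the change: T→D→U = 5+6+7 = 18 giving 18 days.
U is on the critical path; changing it to 3 makes that path 14 days.
Now T→D→F = 5+6+7 = 18 is longest, so the finish becomes 18 days.
Change in finish: 18 − 18 = +0 days.

0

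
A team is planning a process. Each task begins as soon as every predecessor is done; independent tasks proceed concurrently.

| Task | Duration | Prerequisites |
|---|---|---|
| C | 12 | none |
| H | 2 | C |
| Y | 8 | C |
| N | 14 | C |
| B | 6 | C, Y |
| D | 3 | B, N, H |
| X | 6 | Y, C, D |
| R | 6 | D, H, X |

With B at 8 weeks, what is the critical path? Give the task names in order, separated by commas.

Actual critical path: C→Y→B→D→X→R = 12+8+6+3+6+6 = 41 ⇒ 41 weeks.
B is on the critical path; changing it to 8 makes that path 43 weeks.
No other chain overtakes it, so the finish is 43 weeks.

C, Y, B, D, X, R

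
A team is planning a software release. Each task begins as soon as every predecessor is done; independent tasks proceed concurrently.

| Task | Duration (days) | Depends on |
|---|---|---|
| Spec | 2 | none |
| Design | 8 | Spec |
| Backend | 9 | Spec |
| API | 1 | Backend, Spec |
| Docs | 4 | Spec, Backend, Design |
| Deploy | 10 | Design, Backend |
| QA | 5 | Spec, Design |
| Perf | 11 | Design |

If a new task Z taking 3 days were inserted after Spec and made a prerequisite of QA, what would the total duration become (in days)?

Originally the job takes 21 days.
With Z inserted, QA now waits for max(Spec, Design, Z).
New critical path: Spec→Design→Perf = 2+8+11 = 21 ⇒ 21 days.

21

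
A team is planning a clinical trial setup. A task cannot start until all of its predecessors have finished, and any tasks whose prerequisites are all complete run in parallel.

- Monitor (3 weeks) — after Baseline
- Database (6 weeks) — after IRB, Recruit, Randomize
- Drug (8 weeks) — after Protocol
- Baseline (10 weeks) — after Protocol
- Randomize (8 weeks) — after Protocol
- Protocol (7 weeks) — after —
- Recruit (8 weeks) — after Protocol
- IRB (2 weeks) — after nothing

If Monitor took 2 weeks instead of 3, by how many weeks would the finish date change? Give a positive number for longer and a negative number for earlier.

Actual critical path: Protocol→Recruit→Database = 7+8+6 = 21 ⇒ 21 weeks.
Monitor is off the critical path — its longest chain is 20 weeks, giving 1 of slack.
The critical path is still Protocol→Recruit→Database; finish is now 21 weeks.
Change in finish: 21 − 21 = +0 weeks.

0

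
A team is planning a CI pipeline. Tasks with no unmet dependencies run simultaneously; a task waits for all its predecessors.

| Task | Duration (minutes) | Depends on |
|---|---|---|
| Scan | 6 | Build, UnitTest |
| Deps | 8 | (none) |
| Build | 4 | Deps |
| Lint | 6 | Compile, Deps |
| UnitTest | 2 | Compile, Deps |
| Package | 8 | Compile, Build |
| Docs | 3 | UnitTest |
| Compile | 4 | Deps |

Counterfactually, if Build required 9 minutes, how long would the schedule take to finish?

The binding path is Deps→Build→Package = 8+4+8 = 20; finish at 20 minutes.
Build is on the critical path; changing it to 9 makes that path 25 minutes.
The critical path is still Deps→Build→Package; finish is now 25 minutes.

25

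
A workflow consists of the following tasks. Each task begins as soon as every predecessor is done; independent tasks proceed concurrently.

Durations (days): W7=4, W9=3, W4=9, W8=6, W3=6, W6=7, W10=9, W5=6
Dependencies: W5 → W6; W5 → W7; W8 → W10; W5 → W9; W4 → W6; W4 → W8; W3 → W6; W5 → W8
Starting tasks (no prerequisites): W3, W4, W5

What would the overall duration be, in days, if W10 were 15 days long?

Baseline: W4→W8→W10 = 9+6+9 = 24 → 24 days.
Since W10 is critical, the +6 change carries straight to that chain (now 30 days).
That remains the longest chain; total 30 days.

30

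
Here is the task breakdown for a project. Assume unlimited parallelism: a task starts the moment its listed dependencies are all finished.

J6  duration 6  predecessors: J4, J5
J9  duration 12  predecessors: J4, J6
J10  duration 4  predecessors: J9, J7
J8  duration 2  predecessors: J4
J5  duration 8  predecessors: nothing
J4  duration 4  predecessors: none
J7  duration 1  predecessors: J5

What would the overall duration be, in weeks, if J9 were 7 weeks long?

Baseline: J5→J6→J9→J10 = 8+6+12+4 = 30 → 30 weeks.
J9 lies on that path, so at 7 weeks the path becomes 25 weeks.
The critical path is still J5→J6→J9→J10; finish is now 25 weeks.

25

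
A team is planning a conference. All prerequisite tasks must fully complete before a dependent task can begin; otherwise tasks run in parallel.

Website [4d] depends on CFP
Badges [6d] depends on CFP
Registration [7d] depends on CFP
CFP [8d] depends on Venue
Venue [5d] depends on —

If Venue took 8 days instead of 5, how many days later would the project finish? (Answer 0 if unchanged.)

Actual critical path: Venue→CFP→Registration = 5+8+7 = 20 ⇒ 20 days.
Since Venue is critical, the +3 change carries straight to that chain (now 23 days).
The critical path is still Venue→CFP→Registration; finish is now 23 days.
Change in finish: 23 − 20 = +3 days.

3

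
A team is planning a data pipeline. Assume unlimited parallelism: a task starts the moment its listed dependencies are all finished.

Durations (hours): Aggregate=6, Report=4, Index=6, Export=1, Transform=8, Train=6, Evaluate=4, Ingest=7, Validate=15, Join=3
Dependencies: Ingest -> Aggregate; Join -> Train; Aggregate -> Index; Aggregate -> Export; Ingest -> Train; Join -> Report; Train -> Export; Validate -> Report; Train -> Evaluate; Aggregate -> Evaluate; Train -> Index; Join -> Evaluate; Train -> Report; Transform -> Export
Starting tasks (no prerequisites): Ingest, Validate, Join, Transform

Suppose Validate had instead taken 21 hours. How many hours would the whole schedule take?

Critical path before the change: Validate→Report = 15+4 = 19 giving 19 hours.
Since Validate is critical, the +6 change carries straight to that chain (now 25 hours).
The critical path is still Validate→Report; finish is now 25 hours.

25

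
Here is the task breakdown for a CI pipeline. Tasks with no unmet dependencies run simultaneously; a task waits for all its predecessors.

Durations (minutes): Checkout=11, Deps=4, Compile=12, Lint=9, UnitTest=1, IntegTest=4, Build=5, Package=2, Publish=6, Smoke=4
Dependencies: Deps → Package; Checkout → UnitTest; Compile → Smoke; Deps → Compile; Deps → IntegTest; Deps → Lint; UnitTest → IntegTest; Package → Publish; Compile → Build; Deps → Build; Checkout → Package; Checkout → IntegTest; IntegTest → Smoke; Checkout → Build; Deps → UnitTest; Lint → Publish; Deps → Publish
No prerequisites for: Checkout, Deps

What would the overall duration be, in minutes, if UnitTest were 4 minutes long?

The binding path is Deps→Compile→Build = 4+12+5 = 21; finish at 21 minutes.
UnitTest has 1 minute of float (longest path through it is 20).
Now Checkout→UnitTest→IntegTest→Smoke = 11+4+4+4 = 23 is longest, so the finish becomes 23 minutes.

23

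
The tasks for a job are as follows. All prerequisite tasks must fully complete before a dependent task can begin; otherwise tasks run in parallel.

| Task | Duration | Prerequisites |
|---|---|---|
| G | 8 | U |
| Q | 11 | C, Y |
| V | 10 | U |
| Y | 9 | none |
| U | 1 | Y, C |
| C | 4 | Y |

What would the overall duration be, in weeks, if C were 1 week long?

Actual critical path: Y→C→U→V = 9+4+1+10 = 24 ⇒ 24 weeks.
C lies on that path, so at 1 week the path becomes 21 weeks.
The critical path is still Y→C→U→V; finish is now 21 weeks.

21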